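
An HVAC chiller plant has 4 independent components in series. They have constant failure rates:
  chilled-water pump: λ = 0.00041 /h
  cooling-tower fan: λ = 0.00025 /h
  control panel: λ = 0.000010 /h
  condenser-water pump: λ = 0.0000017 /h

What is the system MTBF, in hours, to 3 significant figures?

Series of exponential components: λ_sys = Σ λ_i
λ_sys = 0.00041 + 0.00025 + 0.000010 + 0.0000017 = 6.7170e-04 /h
MTBF = 1 / λ_sys = 1490 h

1490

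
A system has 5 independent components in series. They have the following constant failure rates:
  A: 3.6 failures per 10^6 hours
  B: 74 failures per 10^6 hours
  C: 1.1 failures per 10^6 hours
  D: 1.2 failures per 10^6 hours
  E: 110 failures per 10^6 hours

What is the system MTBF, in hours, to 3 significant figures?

5270

Series of exponential components: λ_sys = Σ λ_i
λ_sys = 0.0000036 + 0.000074 + 0.0000011 + 0.0000012 + 0.00011 = 1.8990e-04 /h
MTBF = 1 / λ_sys = 5270 h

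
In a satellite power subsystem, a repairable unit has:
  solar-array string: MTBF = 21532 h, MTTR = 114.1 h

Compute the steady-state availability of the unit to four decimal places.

A(solar-array string) = MTBF/(MTBF+MTTR) = 21532/(21532+114.1) = 0.9947

0.9947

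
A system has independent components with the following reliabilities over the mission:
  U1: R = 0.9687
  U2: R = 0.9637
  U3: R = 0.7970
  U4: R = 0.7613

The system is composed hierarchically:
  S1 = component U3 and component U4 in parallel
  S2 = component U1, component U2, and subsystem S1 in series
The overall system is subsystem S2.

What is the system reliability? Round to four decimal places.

0.8883

Parallel (U3 and U4): 1 − (1 − 0.797000)(1 − 0.761300) = 0.951544
Series (U1, U2, and [0.951544]): 0.968700 × 0.963700 × 0.951544 = 0.8883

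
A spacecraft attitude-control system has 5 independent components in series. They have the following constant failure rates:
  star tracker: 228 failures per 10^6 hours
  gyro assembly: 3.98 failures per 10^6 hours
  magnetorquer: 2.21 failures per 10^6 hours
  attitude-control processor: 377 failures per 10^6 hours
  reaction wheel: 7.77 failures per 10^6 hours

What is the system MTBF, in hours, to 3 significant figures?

Series of exponential components: λ_sys = Σ λ_i
λ_sys = 0.000228 + 0.00000398 + 0.00000221 + 0.000377 + 0.00000777 = 6.1896e-04 /h
MTBF = 1 / λ_sys = 1620 h

1620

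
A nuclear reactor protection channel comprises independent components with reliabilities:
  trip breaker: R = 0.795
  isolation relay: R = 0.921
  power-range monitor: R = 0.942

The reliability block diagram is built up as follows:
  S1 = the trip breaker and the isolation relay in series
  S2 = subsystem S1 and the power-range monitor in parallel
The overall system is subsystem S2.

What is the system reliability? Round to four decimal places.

Series (trip breaker and isolation relay): 0.795000 × 0.921000 = 0.732195
Parallel ([0.732195] and power-range monitor): 1 − (1 − 0.732195)(1 − 0.942000) = 0.9845

0.9845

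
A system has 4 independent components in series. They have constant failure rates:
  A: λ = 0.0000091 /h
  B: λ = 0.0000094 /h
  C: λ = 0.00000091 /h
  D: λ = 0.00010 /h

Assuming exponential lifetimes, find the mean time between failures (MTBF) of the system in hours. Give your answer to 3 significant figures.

8370

Series of exponential components: λ_sys = Σ λ_i
λ_sys = 0.0000091 + 0.0000094 + 0.00000091 + 0.00010 = 1.1941e-04 /h
MTBF = 1 / λ_sys = 8370 h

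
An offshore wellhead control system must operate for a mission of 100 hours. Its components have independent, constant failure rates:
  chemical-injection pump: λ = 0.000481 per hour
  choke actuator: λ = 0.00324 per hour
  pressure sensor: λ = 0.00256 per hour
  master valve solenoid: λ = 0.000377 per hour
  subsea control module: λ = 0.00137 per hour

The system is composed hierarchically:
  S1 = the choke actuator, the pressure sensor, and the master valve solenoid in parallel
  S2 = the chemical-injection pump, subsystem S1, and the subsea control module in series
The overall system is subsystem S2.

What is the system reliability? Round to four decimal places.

0.8291

R(chemical-injection pump) = exp(−0.000481 × 100) = 0.953038
R(choke actuator) = exp(−0.00324 × 100) = 0.723250
R(pressure sensor) = exp(−0.00256 × 100) = 0.774142
R(master valve solenoid) = exp(−0.000377 × 100) = 0.963002
R(subsea control module) = exp(−0.00137 × 100) = 0.871970
Parallel (choke actuator, pressure sensor, and master valve solenoid): 1 − (1 − 0.723250)(1 − 0.774142)(1 − 0.963002) = 0.997687
Series (chemical-injection pump, [0.997687], and subsea control module): 0.953038 × 0.997687 × 0.871970 = 0.8291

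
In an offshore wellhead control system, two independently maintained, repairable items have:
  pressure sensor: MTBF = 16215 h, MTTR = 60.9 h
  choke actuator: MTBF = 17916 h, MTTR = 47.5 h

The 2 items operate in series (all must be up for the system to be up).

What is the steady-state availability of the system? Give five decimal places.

0.99362

A(pressure sensor) = MTBF/(MTBF+MTTR) = 16215/(16215+60.9) = 0.996258
A(choke actuator) = MTBF/(MTBF+MTTR) = 17916/(17916+47.5) = 0.997356
Series availability: 0.996258 × 0.997356 = 0.99362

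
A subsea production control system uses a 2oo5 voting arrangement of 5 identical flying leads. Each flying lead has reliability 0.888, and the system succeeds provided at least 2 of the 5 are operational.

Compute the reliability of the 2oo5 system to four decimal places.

0.9993

R = Σ_{i=2}^{5} C(5,i) p^i (1−p)^{5−i} with p = 0.888
C(5,2)·0.888^2·0.112^3 = 0.011078
C(5,3)·0.888^3·0.112^2 = 0.087836
C(5,4)·0.888^4·0.112^1 = 0.348209
C(5,5)·0.888^5·0.112^0 = 0.552160
Sum = 0.9993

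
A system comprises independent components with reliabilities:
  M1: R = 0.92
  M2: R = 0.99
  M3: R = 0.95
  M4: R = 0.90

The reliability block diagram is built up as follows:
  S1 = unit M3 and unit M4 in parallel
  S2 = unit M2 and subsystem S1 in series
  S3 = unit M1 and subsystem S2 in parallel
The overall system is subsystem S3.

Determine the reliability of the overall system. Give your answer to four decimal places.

0.9988

Parallel (M3 and M4): 1 − (1 − 0.950000)(1 − 0.900000) = 0.995000
Series (M2 and [0.995000]): 0.990000 × 0.995000 = 0.985050
Parallel (M1 and [0.985050]): 1 − (1 − 0.920000)(1 − 0.985050) = 0.9988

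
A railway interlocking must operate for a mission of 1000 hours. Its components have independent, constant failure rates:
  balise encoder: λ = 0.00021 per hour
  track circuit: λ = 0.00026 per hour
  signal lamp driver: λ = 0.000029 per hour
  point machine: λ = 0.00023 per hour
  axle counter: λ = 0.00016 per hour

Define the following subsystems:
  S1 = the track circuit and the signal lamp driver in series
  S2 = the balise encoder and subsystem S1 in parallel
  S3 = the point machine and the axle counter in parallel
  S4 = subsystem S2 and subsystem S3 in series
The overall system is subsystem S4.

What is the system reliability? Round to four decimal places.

R(balise encoder) = exp(−0.00021 × 1000) = 0.810584
R(track circuit) = exp(−0.00026 × 1000) = 0.771052
R(signal lamp driver) = exp(−0.000029 × 1000) = 0.971416
R(point machine) = exp(−0.00023 × 1000) = 0.794534
R(axle counter) = exp(−0.00016 × 1000) = 0.852144
Series (track circuit and signal lamp driver): 0.771052 × 0.971416 = 0.749012
Parallel (balise encoder and [0.749012]): 1 − (1 − 0.810584)(1 − 0.749012) = 0.952459
Parallel (point machine and axle counter): 1 − (1 − 0.794534)(1 − 0.852144) = 0.969621
Series ([0.952459] and [0.969621]): 0.952459 × 0.969621 = 0.9235

0.9235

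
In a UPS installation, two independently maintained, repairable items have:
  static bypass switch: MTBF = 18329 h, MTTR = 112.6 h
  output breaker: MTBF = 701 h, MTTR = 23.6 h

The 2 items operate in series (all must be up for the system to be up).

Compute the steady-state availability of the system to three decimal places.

A(static bypass switch) = MTBF/(MTBF+MTTR) = 18329/(18329+112.6) = 0.993894
A(output breaker) = MTBF/(MTBF+MTTR) = 701/(701+23.6) = 0.967430
Series availability: 0.993894 × 0.967430 = 0.962

0.962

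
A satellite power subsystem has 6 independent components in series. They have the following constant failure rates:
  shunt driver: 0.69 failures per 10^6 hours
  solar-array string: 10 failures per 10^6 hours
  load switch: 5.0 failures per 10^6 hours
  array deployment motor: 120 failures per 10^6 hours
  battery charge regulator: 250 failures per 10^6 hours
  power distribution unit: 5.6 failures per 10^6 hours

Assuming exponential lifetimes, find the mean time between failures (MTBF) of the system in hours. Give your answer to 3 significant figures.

2560

Series of exponential components: λ_sys = Σ λ_i
λ_sys = 0.00000069 + 0.000010 + 0.0000050 + 0.00012 + 0.00025 + 0.0000056 = 3.9129e-04 /h
MTBF = 1 / λ_sys = 2560 h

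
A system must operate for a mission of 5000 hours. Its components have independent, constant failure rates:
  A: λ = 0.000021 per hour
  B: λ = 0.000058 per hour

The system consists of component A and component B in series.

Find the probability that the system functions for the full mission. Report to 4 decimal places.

0.6737

R(A) = exp(−0.000021 × 5000) = 0.900325
R(B) = exp(−0.000058 × 5000) = 0.748264
Series (A and B): 0.900325 × 0.748264 = 0.6737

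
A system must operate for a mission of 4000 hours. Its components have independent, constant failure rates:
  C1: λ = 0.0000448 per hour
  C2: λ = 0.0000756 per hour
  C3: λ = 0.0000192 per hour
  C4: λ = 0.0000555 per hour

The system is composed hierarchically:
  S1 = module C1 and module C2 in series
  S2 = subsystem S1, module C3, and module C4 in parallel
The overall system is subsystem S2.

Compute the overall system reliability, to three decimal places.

R(C1) = exp(−0.0000448 × 4000) = 0.83594
R(C2) = exp(−0.0000756 × 4000) = 0.73904
R(C3) = exp(−0.0000192 × 4000) = 0.92608
R(C4) = exp(−0.0000555 × 4000) = 0.80092
Series (C1 and C2): 0.83594 × 0.73904 = 0.61779
Parallel ([0.61779], C3, and C4): 1 − (1 − 0.61779)(1 − 0.92608)(1 − 0.80092) = 0.994

0.994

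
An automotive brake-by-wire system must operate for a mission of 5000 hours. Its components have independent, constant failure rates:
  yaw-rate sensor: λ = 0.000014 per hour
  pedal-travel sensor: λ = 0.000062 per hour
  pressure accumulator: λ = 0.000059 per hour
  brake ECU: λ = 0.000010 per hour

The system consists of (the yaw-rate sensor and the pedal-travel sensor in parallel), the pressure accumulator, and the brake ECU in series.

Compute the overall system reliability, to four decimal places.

R(yaw-rate sensor) = exp(−0.000014 × 5000) = 0.932394
R(pedal-travel sensor) = exp(−0.000062 × 5000) = 0.733447
R(pressure accumulator) = exp(−0.000059 × 5000) = 0.744532
R(brake ECU) = exp(−0.000010 × 5000) = 0.951229
Parallel (yaw-rate sensor and pedal-travel sensor): 1 − (1 − 0.932394)(1 − 0.733447) = 0.981979
Series ([0.981979], pressure accumulator, and brake ECU): 0.981979 × 0.744532 × 0.951229 = 0.6955

0.6955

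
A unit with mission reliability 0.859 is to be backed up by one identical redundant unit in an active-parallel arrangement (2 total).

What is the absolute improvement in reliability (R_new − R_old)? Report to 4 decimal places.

R_before = 0.859
R_after = 1 − (1 − 0.859)^2 = 0.9801
ΔR = 0.9801 − 0.859 = 0.1211

0.1211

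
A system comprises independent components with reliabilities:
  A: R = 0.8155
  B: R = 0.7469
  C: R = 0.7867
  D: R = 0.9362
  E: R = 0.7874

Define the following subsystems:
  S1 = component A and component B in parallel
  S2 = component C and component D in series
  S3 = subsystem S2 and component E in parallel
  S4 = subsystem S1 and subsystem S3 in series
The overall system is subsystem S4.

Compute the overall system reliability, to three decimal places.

0.900

Parallel (A and B): 1 − (1 − 0.81550)(1 − 0.74690) = 0.95330
Series (C and D): 0.78670 × 0.93620 = 0.73651
Parallel ([0.73651] and E): 1 − (1 − 0.73651)(1 − 0.78740) = 0.94398
Series ([0.95330] and [0.94398]): 0.95330 × 0.94398 = 0.900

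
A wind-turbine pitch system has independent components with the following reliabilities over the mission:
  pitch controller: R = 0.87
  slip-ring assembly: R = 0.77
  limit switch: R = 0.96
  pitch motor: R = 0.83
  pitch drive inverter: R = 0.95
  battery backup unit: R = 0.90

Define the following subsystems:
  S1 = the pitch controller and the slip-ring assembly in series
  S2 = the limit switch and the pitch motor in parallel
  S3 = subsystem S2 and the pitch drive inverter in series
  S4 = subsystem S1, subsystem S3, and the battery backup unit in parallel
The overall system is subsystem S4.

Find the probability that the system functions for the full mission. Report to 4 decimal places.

Series (pitch controller and slip-ring assembly): 0.870000 × 0.770000 = 0.669900
Parallel (limit switch and pitch motor): 1 − (1 − 0.960000)(1 − 0.830000) = 0.993200
Series ([0.993200] and pitch drive inverter): 0.993200 × 0.950000 = 0.943540
Parallel ([0.669900], [0.943540], and battery backup unit): 1 − (1 − 0.669900)(1 − 0.943540)(1 − 0.900000) = 0.9981

0.9981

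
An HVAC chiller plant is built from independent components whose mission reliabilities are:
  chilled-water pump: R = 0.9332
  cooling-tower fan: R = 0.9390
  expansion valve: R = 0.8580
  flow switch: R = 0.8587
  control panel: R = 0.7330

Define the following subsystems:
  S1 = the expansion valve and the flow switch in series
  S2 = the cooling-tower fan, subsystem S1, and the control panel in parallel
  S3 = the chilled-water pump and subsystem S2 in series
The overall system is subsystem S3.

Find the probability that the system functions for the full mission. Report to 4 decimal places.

Series (expansion valve and flow switch): 0.858000 × 0.858700 = 0.736765
Parallel (cooling-tower fan, [0.736765], and control panel): 1 − (1 − 0.939000)(1 − 0.736765)(1 − 0.733000) = 0.995713
Series (chilled-water pump and [0.995713]): 0.933200 × 0.995713 = 0.9292

0.9292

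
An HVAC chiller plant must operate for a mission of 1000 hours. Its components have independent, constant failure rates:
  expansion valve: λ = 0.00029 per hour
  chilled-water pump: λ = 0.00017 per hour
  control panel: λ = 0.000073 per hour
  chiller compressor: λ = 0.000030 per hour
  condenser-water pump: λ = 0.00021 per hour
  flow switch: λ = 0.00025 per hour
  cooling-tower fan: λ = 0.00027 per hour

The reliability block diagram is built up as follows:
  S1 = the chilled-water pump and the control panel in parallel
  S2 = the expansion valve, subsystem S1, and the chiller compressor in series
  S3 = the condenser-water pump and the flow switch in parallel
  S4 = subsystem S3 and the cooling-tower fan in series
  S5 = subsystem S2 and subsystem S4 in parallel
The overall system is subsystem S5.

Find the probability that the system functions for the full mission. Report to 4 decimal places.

0.9243

R(expansion valve) = exp(−0.00029 × 1000) = 0.748264
R(chilled-water pump) = exp(−0.00017 × 1000) = 0.843665
R(control panel) = exp(−0.000073 × 1000) = 0.929601
R(chiller compressor) = exp(−0.000030 × 1000) = 0.970446
R(condenser-water pump) = exp(−0.00021 × 1000) = 0.810584
R(flow switch) = exp(−0.00025 × 1000) = 0.778801
R(cooling-tower fan) = exp(−0.00027 × 1000) = 0.763379
Parallel (chilled-water pump and control panel): 1 − (1 − 0.843665)(1 − 0.929601) = 0.988994
Series (expansion valve, [0.988994], and chiller compressor): 0.748264 × 0.988994 × 0.970446 = 0.718158
Parallel (condenser-water pump and flow switch): 1 − (1 − 0.810584)(1 − 0.778801) = 0.958101
Series ([0.958101] and cooling-tower fan): 0.958101 × 0.763379 = 0.731394
Parallel ([0.718158] and [0.731394]): 1 − (1 − 0.718158)(1 − 0.731394) = 0.9243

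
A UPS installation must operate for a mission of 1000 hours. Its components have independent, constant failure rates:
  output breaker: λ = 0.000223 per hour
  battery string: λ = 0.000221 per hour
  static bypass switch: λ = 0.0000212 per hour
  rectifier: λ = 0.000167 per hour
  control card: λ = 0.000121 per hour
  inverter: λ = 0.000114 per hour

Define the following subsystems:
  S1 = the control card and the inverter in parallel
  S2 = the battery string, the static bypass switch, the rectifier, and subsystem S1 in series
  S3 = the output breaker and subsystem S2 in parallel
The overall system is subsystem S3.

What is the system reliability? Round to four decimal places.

R(output breaker) = exp(−0.000223 × 1000) = 0.800115
R(battery string) = exp(−0.000221 × 1000) = 0.801717
R(static bypass switch) = exp(−0.0000212 × 1000) = 0.979023
R(rectifier) = exp(−0.000167 × 1000) = 0.846200
R(control card) = exp(−0.000121 × 1000) = 0.886034
R(inverter) = exp(−0.000114 × 1000) = 0.892258
Parallel (control card and inverter): 1 − (1 − 0.886034)(1 − 0.892258) = 0.987721
Series (battery string, static bypass switch, rectifier, and [0.987721]): 0.801717 × 0.979023 × 0.846200 × 0.987721 = 0.656026
Parallel (output breaker and [0.656026]): 1 − (1 − 0.800115)(1 − 0.656026) = 0.9312

0.9312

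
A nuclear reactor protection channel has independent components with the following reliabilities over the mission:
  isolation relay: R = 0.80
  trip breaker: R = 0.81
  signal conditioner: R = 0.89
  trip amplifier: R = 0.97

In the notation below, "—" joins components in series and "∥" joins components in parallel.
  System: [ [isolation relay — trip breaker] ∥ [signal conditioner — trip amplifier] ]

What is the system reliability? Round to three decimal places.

0.952

Series (isolation relay and trip breaker): 0.80000 × 0.81000 = 0.64800
Series (signal conditioner and trip amplifier): 0.89000 × 0.97000 = 0.86330
Parallel ([0.64800] and [0.86330]): 1 − (1 − 0.64800)(1 − 0.86330) = 0.952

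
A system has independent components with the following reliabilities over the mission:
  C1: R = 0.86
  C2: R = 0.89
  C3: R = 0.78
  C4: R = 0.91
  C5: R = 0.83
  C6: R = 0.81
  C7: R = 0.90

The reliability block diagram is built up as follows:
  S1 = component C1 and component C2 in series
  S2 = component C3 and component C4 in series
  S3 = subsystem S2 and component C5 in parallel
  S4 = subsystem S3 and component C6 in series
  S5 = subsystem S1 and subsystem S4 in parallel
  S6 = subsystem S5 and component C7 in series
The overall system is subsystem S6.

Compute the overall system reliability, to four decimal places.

Series (C1 and C2): 0.860000 × 0.890000 = 0.765400
Series (C3 and C4): 0.780000 × 0.910000 = 0.709800
Parallel ([0.709800] and C5): 1 − (1 − 0.709800)(1 − 0.830000) = 0.950666
Series ([0.950666] and C6): 0.950666 × 0.810000 = 0.770039
Parallel ([0.765400] and [0.770039]): 1 − (1 − 0.765400)(1 − 0.770039) = 0.946051
Series ([0.946051] and C7): 0.946051 × 0.900000 = 0.8514

0.8514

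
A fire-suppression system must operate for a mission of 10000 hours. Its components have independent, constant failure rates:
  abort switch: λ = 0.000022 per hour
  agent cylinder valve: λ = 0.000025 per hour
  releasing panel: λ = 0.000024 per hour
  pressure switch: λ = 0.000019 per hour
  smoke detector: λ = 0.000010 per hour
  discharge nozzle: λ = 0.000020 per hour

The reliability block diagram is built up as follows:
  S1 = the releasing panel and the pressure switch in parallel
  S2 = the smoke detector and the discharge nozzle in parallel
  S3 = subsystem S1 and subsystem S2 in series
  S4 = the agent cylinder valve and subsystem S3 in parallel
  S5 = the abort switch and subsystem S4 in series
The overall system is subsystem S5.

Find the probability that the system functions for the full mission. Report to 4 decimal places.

R(abort switch) = exp(−0.000022 × 10000) = 0.802519
R(agent cylinder valve) = exp(−0.000025 × 10000) = 0.778801
R(releasing panel) = exp(−0.000024 × 10000) = 0.786628
R(pressure switch) = exp(−0.000019 × 10000) = 0.826959
R(smoke detector) = exp(−0.000010 × 10000) = 0.904837
R(discharge nozzle) = exp(−0.000020 × 10000) = 0.818731
Parallel (releasing panel and pressure switch): 1 − (1 − 0.786628)(1 − 0.826959) = 0.963078
Parallel (smoke detector and discharge nozzle): 1 − (1 − 0.904837)(1 − 0.818731) = 0.982750
Series ([0.963078] and [0.982750]): 0.963078 × 0.982750 = 0.946465
Parallel (agent cylinder valve and [0.946465]): 1 − (1 − 0.778801)(1 − 0.946465) = 0.988158
Series (abort switch and [0.988158]): 0.802519 × 0.988158 = 0.7930

0.7930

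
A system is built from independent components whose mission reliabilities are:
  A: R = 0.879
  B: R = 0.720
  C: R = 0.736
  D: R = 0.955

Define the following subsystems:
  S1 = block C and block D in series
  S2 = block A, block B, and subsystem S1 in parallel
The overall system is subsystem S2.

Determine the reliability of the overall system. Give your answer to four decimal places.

Series (C and D): 0.736000 × 0.955000 = 0.702880
Parallel (A, B, and [0.702880]): 1 − (1 − 0.879000)(1 − 0.720000)(1 − 0.702880) = 0.9899

0.9899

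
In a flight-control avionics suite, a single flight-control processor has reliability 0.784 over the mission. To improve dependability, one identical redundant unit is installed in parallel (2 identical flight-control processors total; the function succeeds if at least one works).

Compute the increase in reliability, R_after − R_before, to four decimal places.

0.1693

R_before = 0.784
R_after = 1 − (1 − 0.784)^2 = 0.9533
ΔR = 0.9533 − 0.784 = 0.1693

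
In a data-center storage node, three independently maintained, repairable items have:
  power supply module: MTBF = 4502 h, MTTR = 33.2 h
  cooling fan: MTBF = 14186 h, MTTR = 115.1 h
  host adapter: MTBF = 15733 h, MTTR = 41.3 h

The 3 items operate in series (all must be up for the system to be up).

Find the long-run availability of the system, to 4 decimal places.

0.9821

A(power supply module) = MTBF/(MTBF+MTTR) = 4502/(4502+33.2) = 0.992679
A(cooling fan) = MTBF/(MTBF+MTTR) = 14186/(14186+115.1) = 0.991952
A(host adapter) = MTBF/(MTBF+MTTR) = 15733/(15733+41.3) = 0.997382
Series availability: 0.992679 × 0.991952 × 0.997382 = 0.9821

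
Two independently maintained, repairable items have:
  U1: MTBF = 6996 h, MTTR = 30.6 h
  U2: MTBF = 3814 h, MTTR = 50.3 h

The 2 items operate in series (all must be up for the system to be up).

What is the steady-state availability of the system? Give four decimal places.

A(U1) = MTBF/(MTBF+MTTR) = 6996/(6996+30.6) = 0.995645
A(U2) = MTBF/(MTBF+MTTR) = 3814/(3814+50.3) = 0.986983
Series availability: 0.995645 × 0.986983 = 0.9827

0.9827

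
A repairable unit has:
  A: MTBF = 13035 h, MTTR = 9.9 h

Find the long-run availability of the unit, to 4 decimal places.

0.9992

A(A) = MTBF/(MTBF+MTTR) = 13035/(13035+9.9) = 0.9992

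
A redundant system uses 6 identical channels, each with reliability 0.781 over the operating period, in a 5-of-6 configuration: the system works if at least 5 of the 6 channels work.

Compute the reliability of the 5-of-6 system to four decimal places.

0.6088

R = Σ_{i=5}^{6} C(6,i) p^i (1−p)^{6−i} with p = 0.781
C(6,5)·0.781^5·0.219^1 = 0.381813
C(6,6)·0.781^6·0.219^0 = 0.226937
Sum = 0.6088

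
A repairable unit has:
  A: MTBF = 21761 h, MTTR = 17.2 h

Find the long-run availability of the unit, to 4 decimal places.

A(A) = MTBF/(MTBF+MTTR) = 21761/(21761+17.2) = 0.9992

0.9992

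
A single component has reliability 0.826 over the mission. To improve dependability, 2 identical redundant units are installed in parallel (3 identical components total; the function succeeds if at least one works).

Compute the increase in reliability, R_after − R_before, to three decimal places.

0.169

R_before = 0.826
R_after = 1 − (1 − 0.826)^3 = 0.995
ΔR = 0.995 − 0.826 = 0.169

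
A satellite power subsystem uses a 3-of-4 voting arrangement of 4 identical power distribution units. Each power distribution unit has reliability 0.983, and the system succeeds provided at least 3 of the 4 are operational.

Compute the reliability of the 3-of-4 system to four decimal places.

0.9983

R = Σ_{i=3}^{4} C(4,i) p^i (1−p)^{4−i} with p = 0.983
C(4,3)·0.983^3·0.017^1 = 0.064591
C(4,4)·0.983^4·0.017^0 = 0.933714
Sum = 0.9983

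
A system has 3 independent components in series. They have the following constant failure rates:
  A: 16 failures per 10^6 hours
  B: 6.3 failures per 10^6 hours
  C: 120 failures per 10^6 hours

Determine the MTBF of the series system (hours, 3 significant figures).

Series of exponential components: λ_sys = Σ λ_i
λ_sys = 0.000016 + 0.0000063 + 0.00012 = 1.4230e-04 /h
MTBF = 1 / λ_sys = 7030 h

7030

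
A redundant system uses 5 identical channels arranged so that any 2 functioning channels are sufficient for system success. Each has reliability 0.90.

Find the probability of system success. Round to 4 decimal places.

R = Σ_{i=2}^{5} C(5,i) p^i (1−p)^{5−i} with p = 0.90
C(5,2)·0.90^2·0.10^3 = 0.008100
C(5,3)·0.90^3·0.10^2 = 0.072900
C(5,4)·0.90^4·0.10^1 = 0.328050
C(5,5)·0.90^5·0.10^0 = 0.590490
Sum = 0.9995

0.9995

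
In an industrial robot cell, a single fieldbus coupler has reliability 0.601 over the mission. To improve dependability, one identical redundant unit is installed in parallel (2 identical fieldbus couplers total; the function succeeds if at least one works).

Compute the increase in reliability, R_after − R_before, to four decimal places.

R_before = 0.601
R_after = 1 − (1 − 0.601)^2 = 0.8408
ΔR = 0.8408 − 0.601 = 0.2398

0.2398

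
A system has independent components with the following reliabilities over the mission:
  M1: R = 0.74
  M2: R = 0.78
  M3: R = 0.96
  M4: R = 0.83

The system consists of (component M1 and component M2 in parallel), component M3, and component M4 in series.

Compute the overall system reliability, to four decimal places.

0.7512

Parallel (M1 and M2): 1 − (1 − 0.740000)(1 − 0.780000) = 0.942800
Series ([0.942800], M3, and M4): 0.942800 × 0.960000 × 0.830000 = 0.7512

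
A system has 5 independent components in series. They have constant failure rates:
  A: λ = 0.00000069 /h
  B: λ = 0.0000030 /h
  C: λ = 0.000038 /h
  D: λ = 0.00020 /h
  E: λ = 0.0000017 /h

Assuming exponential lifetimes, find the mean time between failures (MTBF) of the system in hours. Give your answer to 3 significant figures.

4110

Series of exponential components: λ_sys = Σ λ_i
λ_sys = 0.00000069 + 0.0000030 + 0.000038 + 0.00020 + 0.0000017 = 2.4339e-04 /h
MTBF = 1 / λ_sys = 4110 h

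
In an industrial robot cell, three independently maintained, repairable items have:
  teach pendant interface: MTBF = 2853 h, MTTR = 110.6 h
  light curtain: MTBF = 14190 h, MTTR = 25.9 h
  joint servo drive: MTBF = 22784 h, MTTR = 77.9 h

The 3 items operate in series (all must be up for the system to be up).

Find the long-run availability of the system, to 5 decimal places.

0.95765

A(teach pendant interface) = MTBF/(MTBF+MTTR) = 2853/(2853+110.6) = 0.962681
A(light curtain) = MTBF/(MTBF+MTTR) = 14190/(14190+25.9) = 0.998178
A(joint servo drive) = MTBF/(MTBF+MTTR) = 22784/(22784+77.9) = 0.996593
Series availability: 0.962681 × 0.998178 × 0.996593 = 0.95765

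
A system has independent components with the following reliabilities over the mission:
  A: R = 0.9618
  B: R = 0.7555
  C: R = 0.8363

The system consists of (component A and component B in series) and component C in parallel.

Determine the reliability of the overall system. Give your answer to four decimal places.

0.9553

Series (A and B): 0.961800 × 0.755500 = 0.726640
Parallel ([0.726640] and C): 1 − (1 − 0.726640)(1 − 0.836300) = 0.9553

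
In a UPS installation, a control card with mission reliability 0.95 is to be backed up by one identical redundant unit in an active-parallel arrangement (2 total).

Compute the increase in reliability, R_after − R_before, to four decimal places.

0.0475

R_before = 0.95
R_after = 1 − (1 − 0.95)^2 = 0.9975
ΔR = 0.9975 − 0.95 = 0.0475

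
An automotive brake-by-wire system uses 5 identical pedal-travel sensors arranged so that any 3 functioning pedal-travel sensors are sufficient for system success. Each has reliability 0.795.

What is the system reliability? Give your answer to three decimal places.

R = Σ_{i=3}^{5} C(5,i) p^i (1−p)^{5−i} with p = 0.795
C(5,3)·0.795^3·0.205^2 = 0.21116
C(5,4)·0.795^4·0.205^1 = 0.40944
C(5,5)·0.795^5·0.205^0 = 0.31757
Sum = 0.938

0.938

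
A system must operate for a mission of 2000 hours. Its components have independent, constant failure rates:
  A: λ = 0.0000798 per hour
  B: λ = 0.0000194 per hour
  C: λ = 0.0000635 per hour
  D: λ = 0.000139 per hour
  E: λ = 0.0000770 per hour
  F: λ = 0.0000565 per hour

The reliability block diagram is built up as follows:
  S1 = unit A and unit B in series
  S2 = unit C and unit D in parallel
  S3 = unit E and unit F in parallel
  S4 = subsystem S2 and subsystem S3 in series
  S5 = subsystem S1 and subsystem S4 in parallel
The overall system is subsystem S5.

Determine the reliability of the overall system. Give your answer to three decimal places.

R(A) = exp(−0.0000798 × 2000) = 0.85248
R(B) = exp(−0.0000194 × 2000) = 0.96194
R(C) = exp(−0.0000635 × 2000) = 0.88073
R(D) = exp(−0.000139 × 2000) = 0.75730
R(E) = exp(−0.0000770 × 2000) = 0.85727
R(F) = exp(−0.0000565 × 2000) = 0.89315
Series (A and B): 0.85248 × 0.96194 = 0.82003
Parallel (C and D): 1 − (1 − 0.88073)(1 − 0.75730) = 0.97105
Parallel (E and F): 1 − (1 − 0.85727)(1 − 0.89315) = 0.98475
Series ([0.97105] and [0.98475]): 0.97105 × 0.98475 = 0.95624
Parallel ([0.82003] and [0.95624]): 1 − (1 − 0.82003)(1 − 0.95624) = 0.992

0.992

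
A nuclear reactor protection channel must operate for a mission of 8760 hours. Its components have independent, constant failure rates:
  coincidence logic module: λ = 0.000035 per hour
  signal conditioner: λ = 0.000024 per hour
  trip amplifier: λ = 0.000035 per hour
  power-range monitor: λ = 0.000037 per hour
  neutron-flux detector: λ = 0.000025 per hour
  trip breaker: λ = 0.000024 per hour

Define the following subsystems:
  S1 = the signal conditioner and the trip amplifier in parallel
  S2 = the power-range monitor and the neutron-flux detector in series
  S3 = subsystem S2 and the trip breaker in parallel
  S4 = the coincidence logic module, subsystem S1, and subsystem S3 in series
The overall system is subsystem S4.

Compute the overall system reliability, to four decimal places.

R(coincidence logic module) = exp(−0.000035 × 8760) = 0.735945
R(signal conditioner) = exp(−0.000024 × 8760) = 0.810390
R(trip amplifier) = exp(−0.000035 × 8760) = 0.735945
R(power-range monitor) = exp(−0.000037 × 8760) = 0.723163
R(neutron-flux detector) = exp(−0.000025 × 8760) = 0.803322
R(trip breaker) = exp(−0.000024 × 8760) = 0.810390
Parallel (signal conditioner and trip amplifier): 1 − (1 − 0.810390)(1 − 0.735945) = 0.949933
Series (power-range monitor and neutron-flux detector): 0.723163 × 0.803322 = 0.580933
Parallel ([0.580933] and trip breaker): 1 − (1 − 0.580933)(1 − 0.810390) = 0.920541
Series (coincidence logic module, [0.949933], and [0.920541]): 0.735945 × 0.949933 × 0.920541 = 0.6435

0.6435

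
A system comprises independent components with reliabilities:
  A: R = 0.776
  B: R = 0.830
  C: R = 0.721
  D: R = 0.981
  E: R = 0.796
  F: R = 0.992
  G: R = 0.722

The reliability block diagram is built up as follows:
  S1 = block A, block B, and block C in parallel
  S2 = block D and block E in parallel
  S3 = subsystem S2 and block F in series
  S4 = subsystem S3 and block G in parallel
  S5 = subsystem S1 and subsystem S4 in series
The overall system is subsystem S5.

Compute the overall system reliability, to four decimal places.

0.9861

Parallel (A, B, and C): 1 − (1 − 0.776000)(1 − 0.830000)(1 − 0.721000) = 0.989376
Parallel (D and E): 1 − (1 − 0.981000)(1 − 0.796000) = 0.996124
Series ([0.996124] and F): 0.996124 × 0.992000 = 0.988155
Parallel ([0.988155] and G): 1 − (1 − 0.988155)(1 − 0.722000) = 0.996707
Series ([0.989376] and [0.996707]): 0.989376 × 0.996707 = 0.9861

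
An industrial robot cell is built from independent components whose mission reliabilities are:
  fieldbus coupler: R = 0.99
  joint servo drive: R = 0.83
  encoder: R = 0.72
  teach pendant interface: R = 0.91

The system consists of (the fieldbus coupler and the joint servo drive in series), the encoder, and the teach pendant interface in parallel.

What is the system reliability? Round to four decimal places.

0.9955

Series (fieldbus coupler and joint servo drive): 0.990000 × 0.830000 = 0.821700
Parallel ([0.821700], encoder, and teach pendant interface): 1 − (1 − 0.821700)(1 − 0.720000)(1 − 0.910000) = 0.9955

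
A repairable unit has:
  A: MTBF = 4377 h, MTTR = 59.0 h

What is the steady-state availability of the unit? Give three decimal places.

0.987

A(A) = MTBF/(MTBF+MTTR) = 4377/(4377+59.0) = 0.987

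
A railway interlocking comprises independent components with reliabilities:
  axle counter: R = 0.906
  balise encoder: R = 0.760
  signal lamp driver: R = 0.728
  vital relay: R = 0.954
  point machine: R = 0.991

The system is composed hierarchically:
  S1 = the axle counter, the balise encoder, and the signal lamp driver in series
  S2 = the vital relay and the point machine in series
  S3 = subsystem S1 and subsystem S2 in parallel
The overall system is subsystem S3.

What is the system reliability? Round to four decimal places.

0.9728

Series (axle counter, balise encoder, and signal lamp driver): 0.906000 × 0.760000 × 0.728000 = 0.501272
Series (vital relay and point machine): 0.954000 × 0.991000 = 0.945414
Parallel ([0.501272] and [0.945414]): 1 − (1 − 0.501272)(1 − 0.945414) = 0.9728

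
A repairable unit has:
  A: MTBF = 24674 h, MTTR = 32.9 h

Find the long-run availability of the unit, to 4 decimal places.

A(A) = MTBF/(MTBF+MTTR) = 24674/(24674+32.9) = 0.9987

0.9987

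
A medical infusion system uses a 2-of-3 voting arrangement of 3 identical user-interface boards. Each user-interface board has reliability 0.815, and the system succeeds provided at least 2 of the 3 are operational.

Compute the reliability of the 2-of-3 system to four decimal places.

0.9100

R = Σ_{i=2}^{3} C(3,i) p^i (1−p)^{3−i} with p = 0.815
C(3,2)·0.815^2·0.185^1 = 0.368645
C(3,3)·0.815^3·0.185^0 = 0.541343
Sum = 0.9100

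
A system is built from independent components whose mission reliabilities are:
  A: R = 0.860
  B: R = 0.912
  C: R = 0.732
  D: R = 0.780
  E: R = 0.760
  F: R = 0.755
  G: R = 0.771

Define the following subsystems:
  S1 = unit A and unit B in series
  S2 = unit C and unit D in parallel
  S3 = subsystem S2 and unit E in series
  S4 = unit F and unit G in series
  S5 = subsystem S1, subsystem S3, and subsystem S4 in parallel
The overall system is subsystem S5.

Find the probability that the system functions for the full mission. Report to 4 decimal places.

0.9743

Series (A and B): 0.860000 × 0.912000 = 0.784320
Parallel (C and D): 1 − (1 − 0.732000)(1 − 0.780000) = 0.941040
Series ([0.941040] and E): 0.941040 × 0.760000 = 0.715190
Series (F and G): 0.755000 × 0.771000 = 0.582105
Parallel ([0.784320], [0.715190], and [0.582105]): 1 − (1 − 0.784320)(1 − 0.715190)(1 − 0.582105) = 0.9743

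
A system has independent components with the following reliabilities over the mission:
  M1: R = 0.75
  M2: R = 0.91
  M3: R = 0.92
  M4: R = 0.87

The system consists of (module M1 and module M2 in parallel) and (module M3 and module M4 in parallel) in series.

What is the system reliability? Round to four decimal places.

Parallel (M1 and M2): 1 − (1 − 0.750000)(1 − 0.910000) = 0.977500
Parallel (M3 and M4): 1 − (1 − 0.920000)(1 − 0.870000) = 0.989600
Series ([0.977500] and [0.989600]): 0.977500 × 0.989600 = 0.9673

0.9673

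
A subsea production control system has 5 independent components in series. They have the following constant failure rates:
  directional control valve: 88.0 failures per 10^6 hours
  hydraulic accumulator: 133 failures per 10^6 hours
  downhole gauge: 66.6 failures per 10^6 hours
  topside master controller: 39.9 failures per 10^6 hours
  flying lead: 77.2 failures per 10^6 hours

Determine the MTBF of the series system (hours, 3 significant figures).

Series of exponential components: λ_sys = Σ λ_i
λ_sys = 0.0000880 + 0.000133 + 0.0000666 + 0.0000399 + 0.0000772 = 4.0470e-04 /h
MTBF = 1 / λ_sys = 2470 h

2470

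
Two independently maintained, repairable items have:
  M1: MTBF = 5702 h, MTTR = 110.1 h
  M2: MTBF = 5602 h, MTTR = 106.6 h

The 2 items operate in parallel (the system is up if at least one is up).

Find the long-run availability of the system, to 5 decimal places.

0.99965

A(M1) = MTBF/(MTBF+MTTR) = 5702/(5702+110.1) = 0.981057
A(M2) = MTBF/(MTBF+MTTR) = 5602/(5602+106.6) = 0.981326
Parallel availability: 1 − (1 − 0.981057)(1 − 0.981326) = 0.99965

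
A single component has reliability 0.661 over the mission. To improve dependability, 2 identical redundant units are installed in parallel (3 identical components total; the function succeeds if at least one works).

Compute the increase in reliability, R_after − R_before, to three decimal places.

0.300

R_before = 0.661
R_after = 1 − (1 − 0.661)^3 = 0.961
ΔR = 0.961 − 0.661 = 0.300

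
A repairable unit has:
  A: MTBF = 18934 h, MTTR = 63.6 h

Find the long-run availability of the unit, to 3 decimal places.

A(A) = MTBF/(MTBF+MTTR) = 18934/(18934+63.6) = 0.997

0.997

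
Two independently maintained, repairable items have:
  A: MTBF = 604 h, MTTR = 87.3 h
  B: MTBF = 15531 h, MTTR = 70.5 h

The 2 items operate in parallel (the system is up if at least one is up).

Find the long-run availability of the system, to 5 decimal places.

0.99943

A(A) = MTBF/(MTBF+MTTR) = 604/(604+87.3) = 0.873716
A(B) = MTBF/(MTBF+MTTR) = 15531/(15531+70.5) = 0.995481
Parallel availability: 1 − (1 − 0.873716)(1 − 0.995481) = 0.99943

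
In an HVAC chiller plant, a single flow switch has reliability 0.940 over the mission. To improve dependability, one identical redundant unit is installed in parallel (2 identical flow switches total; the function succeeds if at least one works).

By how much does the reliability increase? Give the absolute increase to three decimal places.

R_before = 0.940
R_after = 1 − (1 − 0.940)^2 = 0.996
ΔR = 0.996 − 0.940 = 0.056

0.056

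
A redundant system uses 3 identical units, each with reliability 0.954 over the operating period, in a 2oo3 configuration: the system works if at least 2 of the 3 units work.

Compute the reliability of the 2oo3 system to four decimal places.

0.9938

R = Σ_{i=2}^{3} C(3,i) p^i (1−p)^{3−i} with p = 0.954
C(3,2)·0.954^2·0.046^1 = 0.125596
C(3,3)·0.954^3·0.046^0 = 0.868251
Sum = 0.9938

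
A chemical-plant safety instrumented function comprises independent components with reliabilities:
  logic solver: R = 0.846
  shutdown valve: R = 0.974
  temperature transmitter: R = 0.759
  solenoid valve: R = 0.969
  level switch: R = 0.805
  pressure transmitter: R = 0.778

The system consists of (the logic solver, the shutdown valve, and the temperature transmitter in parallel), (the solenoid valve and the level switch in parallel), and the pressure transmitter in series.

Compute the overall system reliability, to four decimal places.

Parallel (logic solver, shutdown valve, and temperature transmitter): 1 − (1 − 0.846000)(1 − 0.974000)(1 − 0.759000) = 0.999035
Parallel (solenoid valve and level switch): 1 − (1 − 0.969000)(1 − 0.805000) = 0.993955
Series ([0.999035], [0.993955], and pressure transmitter): 0.999035 × 0.993955 × 0.778000 = 0.7726

0.7726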